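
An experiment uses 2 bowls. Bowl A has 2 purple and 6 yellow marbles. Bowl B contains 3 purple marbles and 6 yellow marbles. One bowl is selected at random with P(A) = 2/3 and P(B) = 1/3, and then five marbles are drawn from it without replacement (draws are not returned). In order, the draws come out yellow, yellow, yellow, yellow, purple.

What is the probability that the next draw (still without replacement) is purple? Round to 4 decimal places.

0.3750

The likelihood of the observed sequence under each hypothesis: P(data | bowl A) = (6/8)(5/7)(4/6)(3/5)(2/4) = 3/28; P(data | bowl B) = (6/9)(5/8)(4/7)(3/6)(3/5) = 1/14.
The prior-weighted likelihoods are 2/3 · 3/28 = 1/14, 1/3 · 1/14 = 1/42; summing to 2/21.
The posterior is then P(bowl A | data) = 3/4, P(bowl B | data) = 1/4.
Averaging over the posterior, P(purple next | data) = (1/3)(3/4) + (1/2)(1/4) = 3/8.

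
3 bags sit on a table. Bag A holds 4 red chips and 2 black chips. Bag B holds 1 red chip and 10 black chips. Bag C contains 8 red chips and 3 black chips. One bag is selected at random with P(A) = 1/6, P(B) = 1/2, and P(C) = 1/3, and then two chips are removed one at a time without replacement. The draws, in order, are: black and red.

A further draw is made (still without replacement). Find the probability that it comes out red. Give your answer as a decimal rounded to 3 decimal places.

0.553

The likelihood of the observed sequence under each hypothesis: P(data | bag A) = (2/6)(4/5) = 4/15; P(data | bag B) = (10/11)(1/10) = 1/11; P(data | bag C) = (3/11)(8/10) = 12/55.
Weighting by the prior gives 1/6 · 4/15 = 2/45, 1/2 · 1/11 = 1/22, 1/3 · 12/55 = 4/55; with total 161/990.
Normalising, the posterior is P(bag A | data) = 44/161, P(bag B | data) = 45/161, P(bag C | data) = 72/161.
Averaging over the posterior, P(red next | data) = (3/4)(44/161) + (0)(45/161) + (7/9)(72/161) = 89/161.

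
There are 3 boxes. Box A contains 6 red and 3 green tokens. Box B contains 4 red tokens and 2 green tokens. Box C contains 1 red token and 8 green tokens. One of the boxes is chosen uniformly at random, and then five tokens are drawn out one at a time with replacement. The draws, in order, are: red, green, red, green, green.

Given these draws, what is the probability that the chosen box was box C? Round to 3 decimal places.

Under each hypothesis, the probability of the observed sequence is: P(data | box A) = (6/9)(3/9)(6/9)(3/9)(3/9) = 0.016461; P(data | box B) = (4/6)(2/6)(4/6)(2/6)(2/6) = 0.016461; P(data | box C) = (1/9)(8/9)(1/9)(8/9)(8/9) = 0.0086708.
The prior-weighted likelihoods are 1/3 · 0.016461 = 0.005487, 1/3 · 0.016461 = 0.005487, 1/3 · 0.0086708 = 0.0028903; these sum to 0.013864.
By Bayes' rule, P(box C | data) = (0.0028903) / (0.013864) = 0.20847.

0.208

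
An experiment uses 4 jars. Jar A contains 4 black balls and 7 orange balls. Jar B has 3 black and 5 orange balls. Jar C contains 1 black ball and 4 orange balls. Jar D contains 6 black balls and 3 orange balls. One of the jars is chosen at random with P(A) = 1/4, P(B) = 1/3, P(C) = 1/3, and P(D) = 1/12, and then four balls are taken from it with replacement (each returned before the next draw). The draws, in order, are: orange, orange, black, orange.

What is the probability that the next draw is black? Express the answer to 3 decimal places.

0.312

The likelihood of the observed sequence under each hypothesis: P(data | jar A) = (7/11)(7/11)(4/11)(7/11) = 0.093709; P(data | jar B) = (5/8)(5/8)(3/8)(5/8) = 0.091553; P(data | jar C) = (4/5)(4/5)(1/5)(4/5) = 0.1024; P(data | jar D) = (3/9)(3/9)(6/9)(3/9) = 0.024691.
Multiplying each by its prior: 1/4 · 0.093709 = 0.023427, 1/3 · 0.091553 = 0.030518, 1/3 · 0.1024 = 0.034133, 1/12 · 0.024691 = 0.0020576; summing to 0.090136.
Normalising, the posterior is P(jar A | data) = 0.25991, P(jar B | data) = 0.33857, P(jar C | data) = 0.37869, P(jar D | data) = 0.022828.
So P(black next | data) = Σ P(black next | H) P(H | data) = (4/11)(0.25991) + (3/8)(0.33857) + (1/5)(0.37869) + (2/3)(0.022828) = 0.31243.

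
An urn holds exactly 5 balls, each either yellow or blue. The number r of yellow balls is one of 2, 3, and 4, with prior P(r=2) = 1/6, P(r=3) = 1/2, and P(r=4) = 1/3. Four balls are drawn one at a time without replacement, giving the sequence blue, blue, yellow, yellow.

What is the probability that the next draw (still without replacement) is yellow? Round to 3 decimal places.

0.750

For each hypothesis, P(data | H) works out to: P(data | r = 2) = (3/5)(2/4)(2/3)(1/2) = 1/10; P(data | r = 3) = (2/5)(1/4)(3/3)(2/2) = 1/10; P(data | r = 4) = (1/5)(0/4) = 0.
Multiplying each by its prior: 1/6 · 1/10 = 1/60, 1/2 · 1/10 = 1/20, 1/3 · 0 = 0; these sum to 1/15.
Normalising, the posterior is P(r = 2 | data) = 1/4, P(r = 3 | data) = 3/4, P(r = 4 | data) = 0.
So P(yellow next | data) = Σ P(yellow next | H) P(H | data) = (0)(1/4) + (1)(3/4) = 3/4.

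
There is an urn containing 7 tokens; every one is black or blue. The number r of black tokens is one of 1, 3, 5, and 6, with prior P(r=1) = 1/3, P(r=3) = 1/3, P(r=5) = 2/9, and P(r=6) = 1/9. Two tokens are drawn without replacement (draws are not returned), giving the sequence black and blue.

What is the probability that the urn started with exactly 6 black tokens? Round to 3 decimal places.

For each hypothesis, P(data | H) works out to: P(data | r = 1) = (1/7)(6/6) = 1/7; P(data | r = 3) = (3/7)(4/6) = 2/7; P(data | r = 5) = (5/7)(2/6) = 5/21; P(data | r = 6) = (6/7)(1/6) = 1/7.
Multiplying each by its prior: 1/3 · 1/7 = 1/21, 1/3 · 2/7 = 2/21, 2/9 · 5/21 = 10/189, 1/9 · 1/7 = 1/63; summing to 40/189.
Therefore the posterior P(r = 6 | data) = (1/63) / (40/189) = 3/40.

0.075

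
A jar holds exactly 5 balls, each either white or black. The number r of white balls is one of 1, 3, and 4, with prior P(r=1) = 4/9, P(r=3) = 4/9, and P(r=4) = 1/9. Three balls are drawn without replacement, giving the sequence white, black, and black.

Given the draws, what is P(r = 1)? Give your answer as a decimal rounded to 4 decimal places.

Under each hypothesis, the probability of the observed sequence is: P(data | r = 1) = (1/5)(4/4)(3/3) = 1/5; P(data | r = 3) = (3/5)(2/4)(1/3) = 1/10; P(data | r = 4) = (4/5)(1/4)(0/3) = 0.
The prior-weighted likelihoods are 4/9 · 1/5 = 4/45, 4/9 · 1/10 = 2/45, 1/9 · 0 = 0; summing to 2/15.
So P(r = 1 | data) = (4/45) / (2/15) = 2/3.

0.6667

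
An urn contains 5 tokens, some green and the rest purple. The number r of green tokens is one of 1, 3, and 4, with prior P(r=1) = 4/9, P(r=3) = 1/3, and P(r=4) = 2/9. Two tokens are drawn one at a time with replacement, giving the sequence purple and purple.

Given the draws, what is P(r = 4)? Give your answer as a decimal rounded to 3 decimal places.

The likelihood of the observed sequence under each hypothesis: P(data | r = 1) = (4/5)(4/5) = 16/25; P(data | r = 3) = (2/5)(2/5) = 4/25; P(data | r = 4) = (1/5)(1/5) = 1/25.
Multiplying each by its prior: 4/9 · 16/25 = 64/225, 1/3 · 4/25 = 4/75, 2/9 · 1/25 = 2/225; summing to 26/75.
Therefore the posterior P(r = 4 | data) = (2/225) / (26/75) = 1/39.

0.026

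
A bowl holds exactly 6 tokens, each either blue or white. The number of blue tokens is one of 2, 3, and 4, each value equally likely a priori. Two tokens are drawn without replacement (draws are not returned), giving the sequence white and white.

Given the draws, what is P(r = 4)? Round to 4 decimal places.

0.1000

The likelihood of the observed sequence under each hypothesis: P(data | r = 2) = (4/6)(3/5) = 2/5; P(data | r = 3) = (3/6)(2/5) = 1/5; P(data | r = 4) = (2/6)(1/5) = 1/15.
Weighting by the prior gives 1/3 · 2/5 = 2/15, 1/3 · 1/5 = 1/15, 1/3 · 1/15 = 1/45; these sum to 2/9.
Hence P(r = 4 | data) = (1/45) / (2/9) = 1/10.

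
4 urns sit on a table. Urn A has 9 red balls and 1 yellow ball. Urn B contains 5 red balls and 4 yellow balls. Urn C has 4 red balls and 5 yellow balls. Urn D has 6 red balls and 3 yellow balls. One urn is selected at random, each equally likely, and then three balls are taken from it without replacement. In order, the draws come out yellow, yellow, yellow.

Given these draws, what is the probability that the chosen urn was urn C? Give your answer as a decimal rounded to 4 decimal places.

0.6667

For each hypothesis, P(data | H) works out to: P(data | urn A) = (1/10)(0/9) = 0; P(data | urn B) = (4/9)(3/8)(2/7) = 1/21; P(data | urn C) = (5/9)(4/8)(3/7) = 5/42; P(data | urn D) = (3/9)(2/8)(1/7) = 1/84.
Weighting by the prior gives 1/4 · 0 = 0, 1/4 · 1/21 = 1/84, 1/4 · 5/42 = 5/168, 1/4 · 1/84 = 1/336; with total 5/112.
So P(urn C | data) = (5/168) / (5/112) = 2/3.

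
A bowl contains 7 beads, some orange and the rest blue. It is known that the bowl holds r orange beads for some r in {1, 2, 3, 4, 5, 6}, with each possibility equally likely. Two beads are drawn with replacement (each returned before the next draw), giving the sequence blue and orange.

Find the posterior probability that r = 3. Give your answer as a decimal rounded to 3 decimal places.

0.214

Compute the likelihood of the observed sequence for each case: P(data | r = 1) = (6/7)(1/7) = 6/49; P(data | r = 2) = (5/7)(2/7) = 10/49; P(data | r = 3) = (4/7)(3/7) = 12/49; P(data | r = 4) = (3/7)(4/7) = 12/49; P(data | r = 5) = (2/7)(5/7) = 10/49; P(data | r = 6) = (1/7)(6/7) = 6/49.
Weighting by the prior gives 1/6 · 6/49 = 1/49, 1/6 · 10/49 = 5/147, 1/6 · 12/49 = 2/49, 1/6 · 12/49 = 2/49, 1/6 · 10/49 = 5/147, 1/6 · 6/49 = 1/49; with total 4/21.
Hence P(r = 3 | data) = (2/49) / (4/21) = 3/14.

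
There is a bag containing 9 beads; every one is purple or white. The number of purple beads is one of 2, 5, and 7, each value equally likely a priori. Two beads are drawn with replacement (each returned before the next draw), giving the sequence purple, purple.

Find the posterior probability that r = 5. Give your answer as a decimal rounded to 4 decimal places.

Under each hypothesis, the probability of the observed sequence is: P(data | r = 2) = (2/9)(2/9) = 4/81; P(data | r = 5) = (5/9)(5/9) = 25/81; P(data | r = 7) = (7/9)(7/9) = 49/81.
The prior-weighted likelihoods are 1/3 · 4/81 = 4/243, 1/3 · 25/81 = 25/243, 1/3 · 49/81 = 49/243; with total 26/81.
By Bayes' rule, P(r = 5 | data) = (25/243) / (26/81) = 25/78.

0.3205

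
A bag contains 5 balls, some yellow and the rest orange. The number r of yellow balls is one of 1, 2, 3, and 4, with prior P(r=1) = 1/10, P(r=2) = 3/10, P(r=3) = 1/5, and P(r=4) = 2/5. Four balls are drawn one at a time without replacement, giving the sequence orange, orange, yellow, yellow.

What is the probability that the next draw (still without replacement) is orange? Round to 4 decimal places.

Compute the likelihood of the observed sequence for each case: P(data | r = 1) = (4/5)(3/4)(1/3)(0/2) = 0; P(data | r = 2) = (3/5)(2/4)(2/3)(1/2) = 1/10; P(data | r = 3) = (2/5)(1/4)(3/3)(2/2) = 1/10; P(data | r = 4) = (1/5)(0/4) = 0.
Weighting by the prior gives 1/10 · 0 = 0, 3/10 · 1/10 = 3/100, 1/5 · 1/10 = 1/50, 2/5 · 0 = 0; summing to 1/20.
Dividing through by the total gives posterior P(r = 1 | data) = 0, P(r = 2 | data) = 3/5, P(r = 3 | data) = 2/5, P(r = 4 | data) = 0.
The predictive probability is P(orange next | data) = (1)(3/5) + (0)(2/5) = 3/5.

0.6000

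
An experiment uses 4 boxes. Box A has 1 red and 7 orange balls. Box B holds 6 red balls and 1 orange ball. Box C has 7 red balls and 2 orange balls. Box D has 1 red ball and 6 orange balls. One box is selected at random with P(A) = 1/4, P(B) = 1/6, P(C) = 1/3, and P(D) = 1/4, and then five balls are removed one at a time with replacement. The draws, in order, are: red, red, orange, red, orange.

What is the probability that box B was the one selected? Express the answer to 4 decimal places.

Under each hypothesis, the probability of the observed sequence is: P(data | box A) = (1/8)(1/8)(7/8)(1/8)(7/8) = 0.0014954; P(data | box B) = (6/7)(6/7)(1/7)(6/7)(1/7) = 0.012852; P(data | box C) = (7/9)(7/9)(2/9)(7/9)(2/9) = 0.023235; P(data | box D) = (1/7)(1/7)(6/7)(1/7)(6/7) = 0.002142.
The prior-weighted likelihoods are 1/4 · 0.0014954 = 0.00037384, 1/6 · 0.012852 = 0.002142, 1/3 · 0.023235 = 0.007745, 1/4 · 0.002142 = 0.00053549; summing to 0.010796.
So P(box B | data) = (0.002142) / (0.010796) = 0.1984.

0.1984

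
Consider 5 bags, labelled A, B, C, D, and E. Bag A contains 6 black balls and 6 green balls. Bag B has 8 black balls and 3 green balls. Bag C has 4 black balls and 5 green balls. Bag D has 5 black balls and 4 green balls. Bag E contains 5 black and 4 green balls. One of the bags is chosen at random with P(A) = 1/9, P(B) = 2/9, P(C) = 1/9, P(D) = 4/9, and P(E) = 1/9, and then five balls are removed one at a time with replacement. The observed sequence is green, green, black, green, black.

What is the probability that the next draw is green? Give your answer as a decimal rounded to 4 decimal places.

0.4526

Compute the likelihood of the observed sequence for each case: P(data | bag A) = (6/12)(6/12)(6/12)(6/12)(6/12) = 0.03125; P(data | bag B) = (3/11)(3/11)(8/11)(3/11)(8/11) = 0.01073; P(data | bag C) = (5/9)(5/9)(4/9)(5/9)(4/9) = 0.03387; P(data | bag D) = (4/9)(4/9)(5/9)(4/9)(5/9) = 0.027096; P(data | bag E) = (4/9)(4/9)(5/9)(4/9)(5/9) = 0.027096.
The prior-weighted likelihoods are 1/9 · 0.03125 = 0.0034722, 2/9 · 0.01073 = 0.0023843, 1/9 · 0.03387 = 0.0037634, 4/9 · 0.027096 = 0.012043, 1/9 · 0.027096 = 0.0030107; these sum to 0.024673.
Dividing through by the total gives posterior P(bag A | data) = 0.14073, P(bag B | data) = 0.096636, P(bag C | data) = 0.15253, P(bag D | data) = 0.48809, P(bag E | data) = 0.12202.
Averaging over the posterior, P(green next | data) = (1/2)(0.14073) + (3/11)(0.096636) + (5/9)(0.15253) + (4/9)(0.48809) + (4/9)(0.12202) = 0.45262.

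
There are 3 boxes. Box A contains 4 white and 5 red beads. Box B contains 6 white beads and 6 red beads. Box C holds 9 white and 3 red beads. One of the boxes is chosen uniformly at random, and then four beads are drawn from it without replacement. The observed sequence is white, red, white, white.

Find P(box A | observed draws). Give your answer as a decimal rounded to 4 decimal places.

0.1744

The likelihood of the observed sequence under each hypothesis: P(data | box A) = (4/9)(5/8)(3/7)(2/6) = 0.039683; P(data | box B) = (6/12)(6/11)(5/10)(4/9) = 0.060606; P(data | box C) = (9/12)(3/11)(8/10)(7/9) = 0.12727.
The prior-weighted likelihoods are 1/3 · 0.039683 = 0.013228, 1/3 · 0.060606 = 0.020202, 1/3 · 0.12727 = 0.042424; summing to 0.075854.
So P(box A | data) = (0.013228) / (0.075854) = 0.17438.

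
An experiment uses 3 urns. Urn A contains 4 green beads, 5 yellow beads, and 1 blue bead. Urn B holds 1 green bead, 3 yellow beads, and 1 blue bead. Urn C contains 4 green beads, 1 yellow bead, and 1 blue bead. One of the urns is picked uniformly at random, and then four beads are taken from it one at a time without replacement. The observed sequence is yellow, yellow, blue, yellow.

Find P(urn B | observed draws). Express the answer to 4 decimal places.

For each hypothesis, P(data | H) works out to: P(data | urn A) = (5/10)(4/9)(1/8)(3/7) = 1/84; P(data | urn B) = (3/5)(2/4)(1/3)(1/2) = 1/20; P(data | urn C) = (1/6)(0/5) = 0.
The prior-weighted likelihoods are 1/3 · 1/84 = 1/252, 1/3 · 1/20 = 1/60, 1/3 · 0 = 0; summing to 13/630.
Hence P(urn B | data) = (1/60) / (13/630) = 21/26.

0.8077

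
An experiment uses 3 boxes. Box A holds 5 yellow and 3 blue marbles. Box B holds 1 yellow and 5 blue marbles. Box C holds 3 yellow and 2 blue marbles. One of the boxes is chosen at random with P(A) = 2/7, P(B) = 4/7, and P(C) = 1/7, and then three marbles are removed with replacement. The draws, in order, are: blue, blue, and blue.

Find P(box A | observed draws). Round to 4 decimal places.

Compute the likelihood of the observed sequence for each case: P(data | box A) = (3/8)(3/8)(3/8) = 0.052734; P(data | box B) = (5/6)(5/6)(5/6) = 0.5787; P(data | box C) = (2/5)(2/5)(2/5) = 0.064.
The prior-weighted likelihoods are 2/7 · 0.052734 = 0.015067, 4/7 · 0.5787 = 0.33069, 1/7 · 0.064 = 0.0091429; with total 0.3549.
Hence P(box A | data) = (0.015067) / (0.3549) = 0.042454.

0.0425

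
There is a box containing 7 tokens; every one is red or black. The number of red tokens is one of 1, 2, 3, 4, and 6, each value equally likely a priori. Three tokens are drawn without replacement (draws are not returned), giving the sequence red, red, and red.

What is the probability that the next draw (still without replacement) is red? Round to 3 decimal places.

0.640

Under each hypothesis, the probability of the observed sequence is: P(data | r = 1) = (1/7)(0/6) = 0; P(data | r = 2) = (2/7)(1/6)(0/5) = 0; P(data | r = 3) = (3/7)(2/6)(1/5) = 1/35; P(data | r = 4) = (4/7)(3/6)(2/5) = 4/35; P(data | r = 6) = (6/7)(5/6)(4/5) = 4/7.
Multiplying each by its prior: 1/5 · 0 = 0, 1/5 · 0 = 0, 1/5 · 1/35 = 1/175, 1/5 · 4/35 = 4/175, 1/5 · 4/7 = 4/35; these sum to 1/7.
The posterior is then P(r = 1 | data) = 0, P(r = 2 | data) = 0, P(r = 3 | data) = 1/25, P(r = 4 | data) = 4/25, P(r = 6 | data) = 4/5.
Averaging over the posterior, P(red next | data) = (0)(1/25) + (1/4)(4/25) + (3/4)(4/5) = 16/25.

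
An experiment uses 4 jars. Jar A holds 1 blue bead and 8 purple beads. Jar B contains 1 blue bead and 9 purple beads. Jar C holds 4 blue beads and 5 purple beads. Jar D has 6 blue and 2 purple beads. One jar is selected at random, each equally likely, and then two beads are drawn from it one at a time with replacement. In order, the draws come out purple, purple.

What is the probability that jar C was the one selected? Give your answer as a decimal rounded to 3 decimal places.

Under each hypothesis, the probability of the observed sequence is: P(data | jar A) = (8/9)(8/9) = 0.79012; P(data | jar B) = (9/10)(9/10) = 0.81; P(data | jar C) = (5/9)(5/9) = 0.30864; P(data | jar D) = (2/8)(2/8) = 0.0625.
Multiplying each by its prior: 1/4 · 0.79012 = 0.19753, 1/4 · 0.81 = 0.2025, 1/4 · 0.30864 = 0.07716, 1/4 · 0.0625 = 0.015625; with total 0.49282.
So P(jar C | data) = (0.07716) / (0.49282) = 0.15657.

0.157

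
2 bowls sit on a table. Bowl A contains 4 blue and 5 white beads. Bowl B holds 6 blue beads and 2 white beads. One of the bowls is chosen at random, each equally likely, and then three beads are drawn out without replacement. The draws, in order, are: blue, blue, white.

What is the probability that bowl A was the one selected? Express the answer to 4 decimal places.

Under each hypothesis, the probability of the observed sequence is: P(data | bowl A) = (4/9)(3/8)(5/7) = 5/42; P(data | bowl B) = (6/8)(5/7)(2/6) = 5/28.
Weighting by the prior gives 1/2 · 5/42 = 5/84, 1/2 · 5/28 = 5/56; these sum to 25/168.
Hence P(bowl A | data) = (5/84) / (25/168) = 2/5.

0.4000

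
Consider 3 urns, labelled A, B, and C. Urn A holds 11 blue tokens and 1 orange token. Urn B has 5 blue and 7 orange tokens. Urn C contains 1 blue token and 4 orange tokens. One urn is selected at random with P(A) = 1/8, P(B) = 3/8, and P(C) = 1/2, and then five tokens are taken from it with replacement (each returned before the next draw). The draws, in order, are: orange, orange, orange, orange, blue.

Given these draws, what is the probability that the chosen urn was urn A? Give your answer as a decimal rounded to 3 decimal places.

Compute the likelihood of the observed sequence for each case: P(data | urn A) = (1/12)(1/12)(1/12)(1/12)(11/12) = 4.4207e-05; P(data | urn B) = (7/12)(7/12)(7/12)(7/12)(5/12) = 0.048245; P(data | urn C) = (4/5)(4/5)(4/5)(4/5)(1/5) = 0.08192.
Multiplying each by its prior: 1/8 · 4.4207e-05 = 5.5258e-06, 3/8 · 0.048245 = 0.018092, 1/2 · 0.08192 = 0.04096; with total 0.059058.
So P(urn A | data) = (5.5258e-06) / (0.059058) = 9.3567e-05.

0.000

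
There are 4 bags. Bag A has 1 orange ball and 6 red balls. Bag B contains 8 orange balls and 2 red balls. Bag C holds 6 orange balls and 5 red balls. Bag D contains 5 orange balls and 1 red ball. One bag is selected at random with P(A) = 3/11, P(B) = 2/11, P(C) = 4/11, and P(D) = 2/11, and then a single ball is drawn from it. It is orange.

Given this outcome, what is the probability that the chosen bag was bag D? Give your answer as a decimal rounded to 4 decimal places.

0.2836

For each hypothesis, P(data | H) works out to: P(data | bag A) = (1/7) = 0.14286; P(data | bag B) = (8/10) = 0.8; P(data | bag C) = (6/11) = 0.54545; P(data | bag D) = (5/6) = 0.83333.
Multiplying each by its prior: 3/11 · 0.14286 = 0.038961, 2/11 · 0.8 = 0.14545, 4/11 · 0.54545 = 0.19835, 2/11 · 0.83333 = 0.15152; with total 0.53428.
Therefore the posterior P(bag D | data) = (0.15152) / (0.53428) = 0.28359.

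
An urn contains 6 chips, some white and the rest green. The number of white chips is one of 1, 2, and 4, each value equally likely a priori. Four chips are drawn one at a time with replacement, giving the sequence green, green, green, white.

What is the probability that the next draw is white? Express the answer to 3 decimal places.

0.298

For each hypothesis, P(data | H) works out to: P(data | r = 1) = (5/6)(5/6)(5/6)(1/6) = 0.096451; P(data | r = 2) = (4/6)(4/6)(4/6)(2/6) = 0.098765; P(data | r = 4) = (2/6)(2/6)(2/6)(4/6) = 0.024691.
Weighting by the prior gives 1/3 · 0.096451 = 0.03215, 1/3 · 0.098765 = 0.032922, 1/3 · 0.024691 = 0.0082305; summing to 0.073302.
Normalising, the posterior is P(r = 1 | data) = 0.4386, P(r = 2 | data) = 0.44912, P(r = 4 | data) = 0.11228.
So P(white next | data) = Σ P(white next | H) P(H | data) = (1/6)(0.4386) + (1/3)(0.44912) + (2/3)(0.11228) = 0.29766.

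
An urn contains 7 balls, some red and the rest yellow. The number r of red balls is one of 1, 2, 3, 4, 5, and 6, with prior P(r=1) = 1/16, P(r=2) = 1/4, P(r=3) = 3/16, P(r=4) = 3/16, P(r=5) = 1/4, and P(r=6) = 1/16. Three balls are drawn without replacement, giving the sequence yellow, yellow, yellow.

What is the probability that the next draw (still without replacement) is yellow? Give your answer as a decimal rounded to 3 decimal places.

0.507

For each hypothesis, P(data | H) works out to: P(data | r = 1) = (6/7)(5/6)(4/5) = 4/7; P(data | r = 2) = (5/7)(4/6)(3/5) = 2/7; P(data | r = 3) = (4/7)(3/6)(2/5) = 4/35; P(data | r = 4) = (3/7)(2/6)(1/5) = 1/35; P(data | r = 5) = (2/7)(1/6)(0/5) = 0; P(data | r = 6) = (1/7)(0/6) = 0.
The prior-weighted likelihoods are 1/16 · 4/7 = 1/28, 1/4 · 2/7 = 1/14, 3/16 · 4/35 = 3/140, 3/16 · 1/35 = 3/560, 1/4 · 0 = 0, 1/16 · 0 = 0; with total 15/112.
Dividing through by the total gives posterior P(r = 1 | data) = 4/15, P(r = 2 | data) = 8/15, P(r = 3 | data) = 4/25, P(r = 4 | data) = 1/25, P(r = 5 | data) = 0, P(r = 6 | data) = 0.
The predictive probability is P(yellow next | data) = (3/4)(4/15) + (1/2)(8/15) + (1/4)(4/25) + (0)(1/25) = 38/75.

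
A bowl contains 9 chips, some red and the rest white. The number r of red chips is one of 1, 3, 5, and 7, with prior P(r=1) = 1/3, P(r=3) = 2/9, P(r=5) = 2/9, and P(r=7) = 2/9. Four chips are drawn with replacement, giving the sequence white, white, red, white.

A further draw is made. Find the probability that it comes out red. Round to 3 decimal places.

The likelihood of the observed sequence under each hypothesis: P(data | r = 1) = (8/9)(8/9)(1/9)(8/9) = 0.078037; P(data | r = 3) = (6/9)(6/9)(3/9)(6/9) = 0.098765; P(data | r = 5) = (4/9)(4/9)(5/9)(4/9) = 0.048773; P(data | r = 7) = (2/9)(2/9)(7/9)(2/9) = 0.0085353.
Weighting by the prior gives 1/3 · 0.078037 = 0.026012, 2/9 · 0.098765 = 0.021948, 2/9 · 0.048773 = 0.010838, 2/9 · 0.0085353 = 0.0018967; these sum to 0.060695.
Dividing through by the total gives posterior P(r = 1 | data) = 0.42857, P(r = 3 | data) = 0.36161, P(r = 5 | data) = 0.17857, P(r = 7 | data) = 0.03125.
So P(red next | data) = Σ P(red next | H) P(H | data) = (1/9)(0.42857) + (1/3)(0.36161) + (5/9)(0.17857) + (7/9)(0.03125) = 0.29167.

0.292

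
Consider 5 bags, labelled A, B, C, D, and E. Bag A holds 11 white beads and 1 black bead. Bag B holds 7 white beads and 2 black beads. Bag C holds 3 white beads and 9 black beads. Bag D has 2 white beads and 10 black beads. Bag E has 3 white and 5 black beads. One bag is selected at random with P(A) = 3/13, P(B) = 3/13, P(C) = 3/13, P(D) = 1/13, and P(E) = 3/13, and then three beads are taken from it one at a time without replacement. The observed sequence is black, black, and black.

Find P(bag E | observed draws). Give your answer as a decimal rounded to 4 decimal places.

For each hypothesis, P(data | H) works out to: P(data | bag A) = (1/12)(0/11) = 0; P(data | bag B) = (2/9)(1/8)(0/7) = 0; P(data | bag C) = (9/12)(8/11)(7/10) = 0.38182; P(data | bag D) = (10/12)(9/11)(8/10) = 0.54545; P(data | bag E) = (5/8)(4/7)(3/6) = 0.17857.
Weighting by the prior gives 3/13 · 0 = 0, 3/13 · 0 = 0, 3/13 · 0.38182 = 0.088112, 1/13 · 0.54545 = 0.041958, 3/13 · 0.17857 = 0.041209; these sum to 0.17128.
Therefore the posterior P(bag E | data) = (0.041209) / (0.17128) = 0.24059.

0.2406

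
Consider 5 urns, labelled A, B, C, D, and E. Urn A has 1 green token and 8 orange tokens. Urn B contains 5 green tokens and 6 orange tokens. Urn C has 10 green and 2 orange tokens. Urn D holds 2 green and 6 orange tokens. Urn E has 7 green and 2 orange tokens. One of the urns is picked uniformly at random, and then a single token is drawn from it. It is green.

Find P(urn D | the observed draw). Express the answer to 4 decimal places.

The likelihood of this draw under each hypothesis: P(data | urn A) = (1/9) = 0.11111; P(data | urn B) = (5/11) = 0.45455; P(data | urn C) = (10/12) = 0.83333; P(data | urn D) = (2/8) = 0.25; P(data | urn E) = (7/9) = 0.77778.
Weighting by the prior gives 1/5 · 0.11111 = 0.022222, 1/5 · 0.45455 = 0.090909, 1/5 · 0.83333 = 0.16667, 1/5 · 0.25 = 0.05, 1/5 · 0.77778 = 0.15556; summing to 0.48535.
By Bayes' rule, P(urn D | data) = (0.05) / (0.48535) = 0.10302.

0.1030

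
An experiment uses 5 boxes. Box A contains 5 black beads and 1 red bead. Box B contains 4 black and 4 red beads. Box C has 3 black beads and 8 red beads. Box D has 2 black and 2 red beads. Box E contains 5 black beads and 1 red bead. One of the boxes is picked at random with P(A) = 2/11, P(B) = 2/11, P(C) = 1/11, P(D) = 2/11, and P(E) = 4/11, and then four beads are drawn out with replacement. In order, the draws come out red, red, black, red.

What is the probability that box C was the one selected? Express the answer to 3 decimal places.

Under each hypothesis, the probability of the observed sequence is: P(data | box A) = (1/6)(1/6)(5/6)(1/6) = 0.003858; P(data | box B) = (4/8)(4/8)(4/8)(4/8) = 0.0625; P(data | box C) = (8/11)(8/11)(3/11)(8/11) = 0.10491; P(data | box D) = (2/4)(2/4)(2/4)(2/4) = 0.0625; P(data | box E) = (1/6)(1/6)(5/6)(1/6) = 0.003858.
The prior-weighted likelihoods are 2/11 · 0.003858 = 0.00070146, 2/11 · 0.0625 = 0.011364, 1/11 · 0.10491 = 0.0095374, 2/11 · 0.0625 = 0.011364, 4/11 · 0.003858 = 0.0014029; these sum to 0.034369.
So P(box C | data) = (0.0095374) / (0.034369) = 0.2775.

0.277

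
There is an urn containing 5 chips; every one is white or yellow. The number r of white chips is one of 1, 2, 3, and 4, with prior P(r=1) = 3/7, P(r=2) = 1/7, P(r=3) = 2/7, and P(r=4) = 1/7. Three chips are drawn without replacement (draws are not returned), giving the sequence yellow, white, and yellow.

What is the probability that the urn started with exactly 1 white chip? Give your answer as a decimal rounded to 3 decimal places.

The likelihood of the observed sequence under each hypothesis: P(data | r = 1) = (4/5)(1/4)(3/3) = 1/5; P(data | r = 2) = (3/5)(2/4)(2/3) = 1/5; P(data | r = 3) = (2/5)(3/4)(1/3) = 1/10; P(data | r = 4) = (1/5)(4/4)(0/3) = 0.
Weighting by the prior gives 3/7 · 1/5 = 3/35, 1/7 · 1/5 = 1/35, 2/7 · 1/10 = 1/35, 1/7 · 0 = 0; summing to 1/7.
So P(r = 1 | data) = (3/35) / (1/7) = 3/5.

0.600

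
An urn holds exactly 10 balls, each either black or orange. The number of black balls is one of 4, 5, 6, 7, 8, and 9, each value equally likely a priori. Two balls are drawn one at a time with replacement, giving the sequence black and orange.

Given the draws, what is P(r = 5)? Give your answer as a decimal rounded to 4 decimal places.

For each hypothesis, P(data | H) works out to: P(data | r = 4) = (4/10)(6/10) = 6/25; P(data | r = 5) = (5/10)(5/10) = 1/4; P(data | r = 6) = (6/10)(4/10) = 6/25; P(data | r = 7) = (7/10)(3/10) = 21/100; P(data | r = 8) = (8/10)(2/10) = 4/25; P(data | r = 9) = (9/10)(1/10) = 9/100.
Multiplying each by its prior: 1/6 · 6/25 = 1/25, 1/6 · 1/4 = 1/24, 1/6 · 6/25 = 1/25, 1/6 · 21/100 = 7/200, 1/6 · 4/25 = 2/75, 1/6 · 9/100 = 3/200; summing to 119/600.
By Bayes' rule, P(r = 5 | data) = (1/24) / (119/600) = 25/119.

0.2101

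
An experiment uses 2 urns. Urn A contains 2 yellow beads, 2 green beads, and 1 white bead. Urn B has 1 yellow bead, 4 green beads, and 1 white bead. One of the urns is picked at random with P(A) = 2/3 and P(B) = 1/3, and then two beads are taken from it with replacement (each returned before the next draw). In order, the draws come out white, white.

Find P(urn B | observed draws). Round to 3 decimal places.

0.258

Under each hypothesis, the probability of the observed sequence is: P(data | urn A) = (1/5)(1/5) = 0.04; P(data | urn B) = (1/6)(1/6) = 0.027778.
Multiplying each by its prior: 2/3 · 0.04 = 0.026667, 1/3 · 0.027778 = 0.0092593; these sum to 0.035926.
So P(urn B | data) = (0.0092593) / (0.035926) = 0.25773.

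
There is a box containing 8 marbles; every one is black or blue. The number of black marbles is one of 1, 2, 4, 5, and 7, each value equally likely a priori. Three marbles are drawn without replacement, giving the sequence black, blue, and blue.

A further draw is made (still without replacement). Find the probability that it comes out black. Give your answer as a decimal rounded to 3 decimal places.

0.360

Under each hypothesis, the probability of the observed sequence is: P(data | r = 1) = (1/8)(7/7)(6/6) = 1/8; P(data | r = 2) = (2/8)(6/7)(5/6) = 5/28; P(data | r = 4) = (4/8)(4/7)(3/6) = 1/7; P(data | r = 5) = (5/8)(3/7)(2/6) = 5/56; P(data | r = 7) = (7/8)(1/7)(0/6) = 0.
Multiplying each by its prior: 1/5 · 1/8 = 1/40, 1/5 · 5/28 = 1/28, 1/5 · 1/7 = 1/35, 1/5 · 5/56 = 1/56, 1/5 · 0 = 0; these sum to 3/28.
The posterior is then P(r = 1 | data) = 7/30, P(r = 2 | data) = 1/3, P(r = 4 | data) = 4/15, P(r = 5 | data) = 1/6, P(r = 7 | data) = 0.
Averaging over the posterior, P(black next | data) = (0)(7/30) + (1/5)(1/3) + (3/5)(4/15) + (4/5)(1/6) = 9/25.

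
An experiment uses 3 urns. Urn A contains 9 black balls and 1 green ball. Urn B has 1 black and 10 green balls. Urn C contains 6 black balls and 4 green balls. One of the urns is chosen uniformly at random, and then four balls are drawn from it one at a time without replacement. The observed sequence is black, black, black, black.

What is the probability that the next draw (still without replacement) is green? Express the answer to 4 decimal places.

For each hypothesis, P(data | H) works out to: P(data | urn A) = (9/10)(8/9)(7/8)(6/7) = 3/5; P(data | urn B) = (1/11)(0/10) = 0; P(data | urn C) = (6/10)(5/9)(4/8)(3/7) = 1/14.
Multiplying each by its prior: 1/3 · 3/5 = 1/5, 1/3 · 0 = 0, 1/3 · 1/14 = 1/42; with total 47/210.
Normalising, the posterior is P(urn A | data) = 42/47, P(urn B | data) = 0, P(urn C | data) = 5/47.
Averaging over the posterior, P(green next | data) = (1/6)(42/47) + (2/3)(5/47) = 31/141.

0.2199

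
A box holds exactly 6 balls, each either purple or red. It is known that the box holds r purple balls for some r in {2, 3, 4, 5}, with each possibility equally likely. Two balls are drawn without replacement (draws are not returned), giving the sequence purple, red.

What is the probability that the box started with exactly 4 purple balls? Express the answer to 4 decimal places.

Compute the likelihood of the observed sequence for each case: P(data | r = 2) = (2/6)(4/5) = 4/15; P(data | r = 3) = (3/6)(3/5) = 3/10; P(data | r = 4) = (4/6)(2/5) = 4/15; P(data | r = 5) = (5/6)(1/5) = 1/6.
The prior-weighted likelihoods are 1/4 · 4/15 = 1/15, 1/4 · 3/10 = 3/40, 1/4 · 4/15 = 1/15, 1/4 · 1/6 = 1/24; summing to 1/4.
Therefore the posterior P(r = 4 | data) = (1/15) / (1/4) = 4/15.

0.2667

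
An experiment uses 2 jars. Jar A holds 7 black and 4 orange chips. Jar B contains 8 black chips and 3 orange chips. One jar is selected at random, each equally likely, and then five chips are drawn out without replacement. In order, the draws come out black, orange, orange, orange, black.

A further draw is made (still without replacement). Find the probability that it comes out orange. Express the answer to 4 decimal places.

Compute the likelihood of the observed sequence for each case: P(data | jar A) = (7/11)(4/10)(3/9)(2/8)(6/7) = 1/55; P(data | jar B) = (8/11)(3/10)(2/9)(1/8)(7/7) = 1/165.
The prior-weighted likelihoods are 1/2 · 1/55 = 1/110, 1/2 · 1/165 = 1/330; these sum to 2/165.
The posterior is then P(jar A | data) = 3/4, P(jar B | data) = 1/4.
The predictive probability is P(orange next | data) = (1/6)(3/4) + (0)(1/4) = 1/8.

0.1250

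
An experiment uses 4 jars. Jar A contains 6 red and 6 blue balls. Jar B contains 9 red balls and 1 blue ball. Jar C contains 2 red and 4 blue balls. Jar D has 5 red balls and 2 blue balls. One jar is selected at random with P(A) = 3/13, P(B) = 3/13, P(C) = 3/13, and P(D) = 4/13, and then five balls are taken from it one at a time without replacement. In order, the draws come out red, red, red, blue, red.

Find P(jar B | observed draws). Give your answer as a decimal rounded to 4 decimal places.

0.4005

Compute the likelihood of the observed sequence for each case: P(data | jar A) = (6/12)(5/11)(4/10)(6/9)(3/8) = 0.022727; P(data | jar B) = (9/10)(8/9)(7/8)(1/7)(6/6) = 0.1; P(data | jar C) = (2/6)(1/5)(0/4) = 0; P(data | jar D) = (5/7)(4/6)(3/5)(2/4)(2/3) = 0.095238.
The prior-weighted likelihoods are 3/13 · 0.022727 = 0.0052448, 3/13 · 0.1 = 0.023077, 3/13 · 0 = 0, 4/13 · 0.095238 = 0.029304; summing to 0.057626.
Therefore the posterior P(jar B | data) = (0.023077) / (0.057626) = 0.40046.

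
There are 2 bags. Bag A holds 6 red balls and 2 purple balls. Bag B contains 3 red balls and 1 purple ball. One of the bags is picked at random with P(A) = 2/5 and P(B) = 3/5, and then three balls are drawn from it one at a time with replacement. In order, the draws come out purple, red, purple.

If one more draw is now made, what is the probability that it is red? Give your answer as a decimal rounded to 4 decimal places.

Under each hypothesis, the probability of the observed sequence is: P(data | bag A) = (2/8)(6/8)(2/8) = 3/64; P(data | bag B) = (1/4)(3/4)(1/4) = 3/64.
Multiplying each by its prior: 2/5 · 3/64 = 3/160, 3/5 · 3/64 = 9/320; these sum to 3/64.
Normalising, the posterior is P(bag A | data) = 2/5, P(bag B | data) = 3/5.
Averaging over the posterior, P(red next | data) = (3/4)(2/5) + (3/4)(3/5) = 3/4.

0.7500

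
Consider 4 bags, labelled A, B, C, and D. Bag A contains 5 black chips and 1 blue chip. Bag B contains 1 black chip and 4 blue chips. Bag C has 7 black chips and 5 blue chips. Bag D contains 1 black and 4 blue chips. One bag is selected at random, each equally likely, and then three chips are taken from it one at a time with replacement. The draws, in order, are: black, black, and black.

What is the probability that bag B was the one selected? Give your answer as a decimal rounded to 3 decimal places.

For each hypothesis, P(data | H) works out to: P(data | bag A) = (5/6)(5/6)(5/6) = 0.5787; P(data | bag B) = (1/5)(1/5)(1/5) = 0.008; P(data | bag C) = (7/12)(7/12)(7/12) = 0.1985; P(data | bag D) = (1/5)(1/5)(1/5) = 0.008.
Weighting by the prior gives 1/4 · 0.5787 = 0.14468, 1/4 · 0.008 = 0.002, 1/4 · 0.1985 = 0.049624, 1/4 · 0.008 = 0.002; summing to 0.1983.
Hence P(bag B | data) = (0.002) / (0.1983) = 0.010086.

0.010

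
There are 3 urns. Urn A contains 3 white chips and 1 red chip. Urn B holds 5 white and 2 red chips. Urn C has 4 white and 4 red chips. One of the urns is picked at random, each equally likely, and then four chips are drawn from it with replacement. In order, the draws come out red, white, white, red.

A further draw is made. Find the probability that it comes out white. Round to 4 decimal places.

Under each hypothesis, the probability of the observed sequence is: P(data | urn A) = (1/4)(3/4)(3/4)(1/4) = 0.035156; P(data | urn B) = (2/7)(5/7)(5/7)(2/7) = 0.041649; P(data | urn C) = (4/8)(4/8)(4/8)(4/8) = 0.0625.
Multiplying each by its prior: 1/3 · 0.035156 = 0.011719, 1/3 · 0.041649 = 0.013883, 1/3 · 0.0625 = 0.020833; summing to 0.046435.
Dividing through by the total gives posterior P(urn A | data) = 0.25237, P(urn B | data) = 0.29898, P(urn C | data) = 0.44865.
Averaging over the posterior, P(white next | data) = (3/4)(0.25237) + (5/7)(0.29898) + (1/2)(0.44865) = 0.62716.

0.6272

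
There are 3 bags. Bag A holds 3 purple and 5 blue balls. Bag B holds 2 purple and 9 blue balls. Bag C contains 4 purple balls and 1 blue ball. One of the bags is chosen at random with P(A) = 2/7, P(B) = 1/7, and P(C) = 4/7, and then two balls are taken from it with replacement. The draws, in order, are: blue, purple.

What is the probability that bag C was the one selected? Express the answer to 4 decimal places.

0.5089

For each hypothesis, P(data | H) works out to: P(data | bag A) = (5/8)(3/8) = 0.23438; P(data | bag B) = (9/11)(2/11) = 0.14876; P(data | bag C) = (1/5)(4/5) = 0.16.
Weighting by the prior gives 2/7 · 0.23438 = 0.066964, 1/7 · 0.14876 = 0.021251, 4/7 · 0.16 = 0.091429; with total 0.17964.
Hence P(bag C | data) = (0.091429) / (0.17964) = 0.50894.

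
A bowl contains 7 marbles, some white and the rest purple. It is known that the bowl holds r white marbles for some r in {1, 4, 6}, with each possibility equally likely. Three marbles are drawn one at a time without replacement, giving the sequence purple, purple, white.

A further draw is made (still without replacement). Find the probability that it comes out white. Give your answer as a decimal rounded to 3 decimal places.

Under each hypothesis, the probability of the observed sequence is: P(data | r = 1) = (6/7)(5/6)(1/5) = 1/7; P(data | r = 4) = (3/7)(2/6)(4/5) = 4/35; P(data | r = 6) = (1/7)(0/6) = 0.
The prior-weighted likelihoods are 1/3 · 1/7 = 1/21, 1/3 · 4/35 = 4/105, 1/3 · 0 = 0; these sum to 3/35.
Dividing through by the total gives posterior P(r = 1 | data) = 5/9, P(r = 4 | data) = 4/9, P(r = 6 | data) = 0.
So P(white next | data) = Σ P(white next | H) P(H | data) = (0)(5/9) + (3/4)(4/9) = 1/3.

0.333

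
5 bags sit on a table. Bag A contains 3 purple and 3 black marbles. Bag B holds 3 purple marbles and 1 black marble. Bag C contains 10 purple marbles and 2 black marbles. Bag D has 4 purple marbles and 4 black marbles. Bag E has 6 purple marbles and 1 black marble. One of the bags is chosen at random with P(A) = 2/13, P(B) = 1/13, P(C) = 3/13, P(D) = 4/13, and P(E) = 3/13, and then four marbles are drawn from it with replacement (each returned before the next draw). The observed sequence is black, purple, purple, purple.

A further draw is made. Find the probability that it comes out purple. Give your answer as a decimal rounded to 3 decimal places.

0.711

The likelihood of the observed sequence under each hypothesis: P(data | bag A) = (3/6)(3/6)(3/6)(3/6) = 0.0625; P(data | bag B) = (1/4)(3/4)(3/4)(3/4) = 0.10547; P(data | bag C) = (2/12)(10/12)(10/12)(10/12) = 0.096451; P(data | bag D) = (4/8)(4/8)(4/8)(4/8) = 0.0625; P(data | bag E) = (1/7)(6/7)(6/7)(6/7) = 0.089963.
Weighting by the prior gives 2/13 · 0.0625 = 0.0096154, 1/13 · 0.10547 = 0.008113, 3/13 · 0.096451 = 0.022258, 4/13 · 0.0625 = 0.019231, 3/13 · 0.089963 = 0.020761; these sum to 0.079978.
The posterior is then P(bag A | data) = 0.12023, P(bag B | data) = 0.10144, P(bag C | data) = 0.2783, P(bag D | data) = 0.24045, P(bag E | data) = 0.25958.
The predictive probability is P(purple next | data) = (1/2)(0.12023) + (3/4)(0.10144) + (5/6)(0.2783) + (1/2)(0.24045) + (6/7)(0.25958) = 0.71083.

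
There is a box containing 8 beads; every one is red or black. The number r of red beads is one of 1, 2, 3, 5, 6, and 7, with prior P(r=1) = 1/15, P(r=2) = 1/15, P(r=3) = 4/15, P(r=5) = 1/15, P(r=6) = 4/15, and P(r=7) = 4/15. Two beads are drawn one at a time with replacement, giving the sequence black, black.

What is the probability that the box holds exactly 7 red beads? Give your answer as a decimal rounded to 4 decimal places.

0.0187

Under each hypothesis, the probability of the observed sequence is: P(data | r = 1) = (7/8)(7/8) = 49/64; P(data | r = 2) = (6/8)(6/8) = 9/16; P(data | r = 3) = (5/8)(5/8) = 25/64; P(data | r = 5) = (3/8)(3/8) = 9/64; P(data | r = 6) = (2/8)(2/8) = 1/16; P(data | r = 7) = (1/8)(1/8) = 1/64.
Multiplying each by its prior: 1/15 · 49/64 = 49/960, 1/15 · 9/16 = 3/80, 4/15 · 25/64 = 5/48, 1/15 · 9/64 = 3/320, 4/15 · 1/16 = 1/60, 4/15 · 1/64 = 1/240; these sum to 107/480.
Therefore the posterior P(r = 7 | data) = (1/240) / (107/480) = 2/107.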